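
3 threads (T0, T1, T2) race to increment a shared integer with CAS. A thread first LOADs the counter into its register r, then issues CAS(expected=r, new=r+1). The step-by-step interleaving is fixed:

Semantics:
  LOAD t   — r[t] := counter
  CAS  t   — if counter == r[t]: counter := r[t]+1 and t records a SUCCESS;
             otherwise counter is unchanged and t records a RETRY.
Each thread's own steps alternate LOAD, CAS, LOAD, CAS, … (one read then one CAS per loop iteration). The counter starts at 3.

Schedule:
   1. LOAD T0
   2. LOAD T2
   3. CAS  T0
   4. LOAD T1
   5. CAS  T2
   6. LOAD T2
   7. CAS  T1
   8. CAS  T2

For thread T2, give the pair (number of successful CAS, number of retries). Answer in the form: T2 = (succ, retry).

1. LOAD T0 → mem=3 r[T0]=3 [LOAD]
2. LOAD T2 → mem=3 r[T2]=3 [LOAD]
3. CAS T0 → mem=4 r[T0]=3 [OK]
4. LOAD T1 → mem=4 r[T1]=4 [LOAD]
5. CAS T2 → mem=4 r[T2]=3 [RETRY]
6. LOAD T2 → mem=4 r[T2]=4 [LOAD]
7. CAS T1 → mem=5 r[T1]=4 [OK]
8. CAS T2 → mem=5 r[T2]=4 [RETRY]

T2 = (0, 2)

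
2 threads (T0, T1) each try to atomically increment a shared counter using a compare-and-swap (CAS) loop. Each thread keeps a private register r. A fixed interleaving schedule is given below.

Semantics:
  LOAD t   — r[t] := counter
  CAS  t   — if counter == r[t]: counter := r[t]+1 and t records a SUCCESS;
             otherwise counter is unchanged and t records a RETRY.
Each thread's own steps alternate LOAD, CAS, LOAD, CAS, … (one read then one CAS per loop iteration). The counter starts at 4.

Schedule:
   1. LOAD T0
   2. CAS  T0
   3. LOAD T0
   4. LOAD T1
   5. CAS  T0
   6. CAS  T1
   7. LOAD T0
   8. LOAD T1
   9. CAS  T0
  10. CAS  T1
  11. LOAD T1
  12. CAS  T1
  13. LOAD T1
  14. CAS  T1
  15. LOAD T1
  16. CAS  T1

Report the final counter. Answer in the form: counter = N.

1. LOAD T0 → mem=4 r[T0]=4 [LOAD]
2. CAS T0 → mem=5 r[T0]=4 [OK]
3. LOAD T0 → mem=5 r[T0]=5 [LOAD]
4. LOAD T1 → mem=5 r[T1]=5 [LOAD]
5. CAS T0 → mem=6 r[T0]=5 [OK]
6. CAS T1 → mem=6 r[T1]=5 [RETRY]
7. LOAD T0 → mem=6 r[T0]=6 [LOAD]
8. LOAD T1 → mem=6 r[T1]=6 [LOAD]
9. CAS T0 → mem=7 r[T0]=6 [OK]
10. CAS T1 → mem=7 r[T1]=6 [RETRY]
11. LOAD T1 → mem=7 r[T1]=7 [LOAD]
12. CAS T1 → mem=8 r[T1]=7 [OK]
13. LOAD T1 → mem=8 r[T1]=8 [LOAD]
14. CAS T1 → mem=9 r[T1]=8 [OK]
15. LOAD T1 → mem=9 r[T1]=9 [LOAD]
16. CAS T1 → mem=10 r[T1]=9 [OK]

counter = 10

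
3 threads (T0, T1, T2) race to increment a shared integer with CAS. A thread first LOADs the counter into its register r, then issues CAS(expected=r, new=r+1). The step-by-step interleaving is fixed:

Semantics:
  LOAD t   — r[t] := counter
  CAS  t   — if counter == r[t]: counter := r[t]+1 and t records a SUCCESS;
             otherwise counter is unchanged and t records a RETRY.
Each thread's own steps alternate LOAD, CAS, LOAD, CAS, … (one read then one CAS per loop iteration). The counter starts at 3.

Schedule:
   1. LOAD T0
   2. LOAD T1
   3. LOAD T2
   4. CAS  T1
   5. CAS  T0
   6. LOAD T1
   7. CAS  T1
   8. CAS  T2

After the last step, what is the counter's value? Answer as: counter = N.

step 1: T0 LOAD ⇒ load; ctr=3 reg=3
step 2: T1 LOAD ⇒ load; ctr=3 reg=3
step 3: T2 LOAD ⇒ load; ctr=3 reg=3
step 4: T1 CAS ⇒ ok; ctr=4 reg=3
step 5: T0 CAS ⇒ retry; ctr=4 reg=3
step 6: T1 LOAD ⇒ load; ctr=4 reg=4
step 7: T1 CAS ⇒ ok; ctr=5 reg=4
step 8: T2 CAS ⇒ retry; ctr=5 reg=3

counter = 5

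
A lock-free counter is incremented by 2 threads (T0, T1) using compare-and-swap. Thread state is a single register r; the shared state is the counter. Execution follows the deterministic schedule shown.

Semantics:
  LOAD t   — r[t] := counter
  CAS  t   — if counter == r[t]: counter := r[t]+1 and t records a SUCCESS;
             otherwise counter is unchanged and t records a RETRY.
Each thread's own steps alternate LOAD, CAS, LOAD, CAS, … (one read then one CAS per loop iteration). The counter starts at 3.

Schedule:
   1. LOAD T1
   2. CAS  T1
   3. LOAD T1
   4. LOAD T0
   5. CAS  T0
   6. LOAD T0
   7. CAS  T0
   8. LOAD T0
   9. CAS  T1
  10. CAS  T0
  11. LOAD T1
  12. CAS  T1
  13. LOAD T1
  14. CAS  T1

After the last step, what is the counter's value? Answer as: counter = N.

   1) LOAD T1:  M=3  r_T1=3
   2) CAS  T1:  M=4  r_T1=3 ✓
   3) LOAD T1:  M=4  r_T1=4
   4) LOAD T0:  M=4  r_T0=4
   5) CAS  T0:  M=5  r_T0=4 ✓
   6) LOAD T0:  M=5  r_T0=5
   7) CAS  T0:  M=6  r_T0=5 ✓
   8) LOAD T0:  M=6  r_T0=6
   9) CAS  T1:  M=6  r_T1=4 ✗
  10) CAS  T0:  M=7  r_T0=6 ✓
  11) LOAD T1:  M=7  r_T1=7
  12) CAS  T1:  M=8  r_T1=7 ✓
  13) LOAD T1:  M=8  r_T1=8
  14) CAS  T1:  M=9  r_T1=8 ✓

counter = 9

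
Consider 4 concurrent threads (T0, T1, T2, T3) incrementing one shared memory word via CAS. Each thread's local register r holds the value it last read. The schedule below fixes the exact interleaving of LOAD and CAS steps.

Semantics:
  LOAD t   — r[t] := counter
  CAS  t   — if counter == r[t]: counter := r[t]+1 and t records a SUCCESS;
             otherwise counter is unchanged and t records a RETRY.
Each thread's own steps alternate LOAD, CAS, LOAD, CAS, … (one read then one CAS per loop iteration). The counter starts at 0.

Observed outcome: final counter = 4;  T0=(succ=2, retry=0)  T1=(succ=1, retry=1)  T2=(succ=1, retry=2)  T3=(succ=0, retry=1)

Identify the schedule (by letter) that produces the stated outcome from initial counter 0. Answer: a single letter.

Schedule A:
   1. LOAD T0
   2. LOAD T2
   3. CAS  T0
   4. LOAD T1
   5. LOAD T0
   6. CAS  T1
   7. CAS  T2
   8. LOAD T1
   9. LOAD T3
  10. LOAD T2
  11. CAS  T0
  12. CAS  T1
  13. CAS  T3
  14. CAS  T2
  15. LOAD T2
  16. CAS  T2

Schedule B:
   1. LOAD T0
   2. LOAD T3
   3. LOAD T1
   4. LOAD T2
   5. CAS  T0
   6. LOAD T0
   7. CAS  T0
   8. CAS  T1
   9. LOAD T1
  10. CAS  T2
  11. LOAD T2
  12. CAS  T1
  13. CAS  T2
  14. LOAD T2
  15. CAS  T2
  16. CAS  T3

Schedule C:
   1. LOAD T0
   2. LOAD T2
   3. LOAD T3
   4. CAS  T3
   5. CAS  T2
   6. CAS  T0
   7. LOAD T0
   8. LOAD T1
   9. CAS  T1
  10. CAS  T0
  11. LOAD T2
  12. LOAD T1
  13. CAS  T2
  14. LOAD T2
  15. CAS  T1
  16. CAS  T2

Tracing schedule B:
step 1: T0 LOAD ⇒ load; ctr=0 reg=0
step 2: T3 LOAD ⇒ load; ctr=0 reg=0
step 3: T1 LOAD ⇒ load; ctr=0 reg=0
step 4: T2 LOAD ⇒ load; ctr=0 reg=0
step 5: T0 CAS ⇒ ok; ctr=1 reg=0
step 6: T0 LOAD ⇒ load; ctr=1 reg=1
step 7: T0 CAS ⇒ ok; ctr=2 reg=1
step 8: T1 CAS ⇒ retry; ctr=2 reg=0
step 9: T1 LOAD ⇒ load; ctr=2 reg=2
step 10: T2 CAS ⇒ retry; ctr=2 reg=0
step 11: T2 LOAD ⇒ load; ctr=2 reg=2
step 12: T1 CAS ⇒ ok; ctr=3 reg=2
step 13: T2 CAS ⇒ retry; ctr=3 reg=2
step 14: T2 LOAD ⇒ load; ctr=3 reg=3
step 15: T2 CAS ⇒ ok; ctr=4 reg=3
step 16: T3 CAS ⇒ retry; ctr=4 reg=0

B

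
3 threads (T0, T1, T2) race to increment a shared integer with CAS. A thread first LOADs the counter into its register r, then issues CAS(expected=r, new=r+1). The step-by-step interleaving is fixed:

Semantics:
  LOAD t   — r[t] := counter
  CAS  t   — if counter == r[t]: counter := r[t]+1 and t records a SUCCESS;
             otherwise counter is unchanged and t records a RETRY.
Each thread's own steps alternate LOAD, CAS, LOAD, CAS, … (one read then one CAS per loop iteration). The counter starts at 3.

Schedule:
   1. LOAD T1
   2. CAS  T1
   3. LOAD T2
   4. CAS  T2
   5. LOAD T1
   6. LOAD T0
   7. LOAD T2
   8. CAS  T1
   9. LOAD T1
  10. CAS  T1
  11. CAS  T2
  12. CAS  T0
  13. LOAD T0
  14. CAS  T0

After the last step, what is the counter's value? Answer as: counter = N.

1. LOAD T1 → mem=3 r[T1]=3 [LOAD]
2. CAS T1 → mem=4 r[T1]=3 [OK]
3. LOAD T2 → mem=4 r[T2]=4 [LOAD]
4. CAS T2 → mem=5 r[T2]=4 [OK]
5. LOAD T1 → mem=5 r[T1]=5 [LOAD]
6. LOAD T0 → mem=5 r[T0]=5 [LOAD]
7. LOAD T2 → mem=5 r[T2]=5 [LOAD]
8. CAS T1 → mem=6 r[T1]=5 [OK]
9. LOAD T1 → mem=6 r[T1]=6 [LOAD]
10. CAS T1 → mem=7 r[T1]=6 [OK]
11. CAS T2 → mem=7 r[T2]=5 [RETRY]
12. CAS T0 → mem=7 r[T0]=5 [RETRY]
13. LOAD T0 → mem=7 r[T0]=7 [LOAD]
14. CAS T0 → mem=8 r[T0]=7 [OK]

counter = 8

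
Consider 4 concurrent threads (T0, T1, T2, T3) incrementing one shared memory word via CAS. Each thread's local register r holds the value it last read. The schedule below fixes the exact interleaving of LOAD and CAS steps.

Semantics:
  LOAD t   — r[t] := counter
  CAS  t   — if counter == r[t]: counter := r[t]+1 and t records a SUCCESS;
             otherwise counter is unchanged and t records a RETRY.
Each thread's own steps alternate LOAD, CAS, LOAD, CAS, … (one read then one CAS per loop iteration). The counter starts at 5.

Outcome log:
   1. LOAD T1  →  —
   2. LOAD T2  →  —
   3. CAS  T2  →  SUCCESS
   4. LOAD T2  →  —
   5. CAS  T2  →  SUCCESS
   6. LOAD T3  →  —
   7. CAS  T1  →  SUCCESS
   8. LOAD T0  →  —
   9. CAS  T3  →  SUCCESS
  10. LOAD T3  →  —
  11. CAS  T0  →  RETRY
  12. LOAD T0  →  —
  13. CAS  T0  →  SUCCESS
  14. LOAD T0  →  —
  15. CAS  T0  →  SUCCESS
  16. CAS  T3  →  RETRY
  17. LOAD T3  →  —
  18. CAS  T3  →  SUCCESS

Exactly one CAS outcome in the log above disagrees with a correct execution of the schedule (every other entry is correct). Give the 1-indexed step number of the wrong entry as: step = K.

step = 7

Correct run:
1. LOAD T1 → mem=5 r[T1]=5 [LOAD]
2. LOAD T2 → mem=5 r[T2]=5 [LOAD]
3. CAS T2 → mem=6 r[T2]=5 [OK]
4. LOAD T2 → mem=6 r[T2]=6 [LOAD]
5. CAS T2 → mem=7 r[T2]=6 [OK]
6. LOAD T3 → mem=7 r[T3]=7 [LOAD]
7. CAS T1 → mem=7 r[T1]=5 [RETRY]
8. LOAD T0 → mem=7 r[T0]=7 [LOAD]
9. CAS T3 → mem=8 r[T3]=7 [OK]
10. LOAD T3 → mem=8 r[T3]=8 [LOAD]
11. CAS T0 → mem=8 r[T0]=7 [RETRY]
12. LOAD T0 → mem=8 r[T0]=8 [LOAD]
13. CAS T0 → mem=9 r[T0]=8 [OK]
14. LOAD T0 → mem=9 r[T0]=9 [LOAD]
15. CAS T0 → mem=10 r[T0]=9 [OK]
16. CAS T3 → mem=10 r[T3]=8 [RETRY]
17. LOAD T3 → mem=10 r[T3]=10 [LOAD]
18. CAS T3 → mem=11 r[T3]=10 [OK]
Mismatch at 7.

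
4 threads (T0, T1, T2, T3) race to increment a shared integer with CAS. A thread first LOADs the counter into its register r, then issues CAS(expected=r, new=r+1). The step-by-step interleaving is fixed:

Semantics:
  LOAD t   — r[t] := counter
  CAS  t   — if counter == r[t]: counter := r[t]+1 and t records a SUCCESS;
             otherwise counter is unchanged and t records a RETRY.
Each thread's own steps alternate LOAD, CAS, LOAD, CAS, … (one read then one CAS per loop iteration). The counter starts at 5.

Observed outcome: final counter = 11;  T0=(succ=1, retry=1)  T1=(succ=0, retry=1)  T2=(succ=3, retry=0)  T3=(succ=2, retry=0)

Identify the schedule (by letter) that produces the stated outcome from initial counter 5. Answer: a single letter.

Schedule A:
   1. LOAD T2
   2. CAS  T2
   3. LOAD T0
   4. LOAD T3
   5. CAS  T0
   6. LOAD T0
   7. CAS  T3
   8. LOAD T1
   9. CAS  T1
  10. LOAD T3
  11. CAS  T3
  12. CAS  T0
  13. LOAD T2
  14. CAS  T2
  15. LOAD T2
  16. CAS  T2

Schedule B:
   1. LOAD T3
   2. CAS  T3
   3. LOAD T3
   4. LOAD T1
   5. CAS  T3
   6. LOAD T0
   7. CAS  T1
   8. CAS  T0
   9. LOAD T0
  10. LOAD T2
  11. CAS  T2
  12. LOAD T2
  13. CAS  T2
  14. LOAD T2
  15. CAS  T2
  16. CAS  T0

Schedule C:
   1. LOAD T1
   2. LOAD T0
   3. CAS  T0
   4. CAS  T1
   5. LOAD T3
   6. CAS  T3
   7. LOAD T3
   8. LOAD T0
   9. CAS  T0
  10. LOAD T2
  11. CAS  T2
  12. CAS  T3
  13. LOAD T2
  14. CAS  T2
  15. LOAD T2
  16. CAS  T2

Simulating candidate B:
[1] T3.load  rd  (counter 5, T3.r 5)
[2] T3.cas  hit  (counter 6, T3.r 5)
[3] T3.load  rd  (counter 6, T3.r 6)
[4] T1.load  rd  (counter 6, T1.r 6)
[5] T3.cas  hit  (counter 7, T3.r 6)
[6] T0.load  rd  (counter 7, T0.r 7)
[7] T1.cas  miss  (counter 7, T1.r 6)
[8] T0.cas  hit  (counter 8, T0.r 7)
[9] T0.load  rd  (counter 8, T0.r 8)
[10] T2.load  rd  (counter 8, T2.r 8)
[11] T2.cas  hit  (counter 9, T2.r 8)
[12] T2.load  rd  (counter 9, T2.r 9)
[13] T2.cas  hit  (counter 10, T2.r 9)
[14] T2.load  rd  (counter 10, T2.r 10)
[15] T2.cas  hit  (counter 11, T2.r 10)
[16] T0.cas  miss  (counter 11, T0.r 8)

B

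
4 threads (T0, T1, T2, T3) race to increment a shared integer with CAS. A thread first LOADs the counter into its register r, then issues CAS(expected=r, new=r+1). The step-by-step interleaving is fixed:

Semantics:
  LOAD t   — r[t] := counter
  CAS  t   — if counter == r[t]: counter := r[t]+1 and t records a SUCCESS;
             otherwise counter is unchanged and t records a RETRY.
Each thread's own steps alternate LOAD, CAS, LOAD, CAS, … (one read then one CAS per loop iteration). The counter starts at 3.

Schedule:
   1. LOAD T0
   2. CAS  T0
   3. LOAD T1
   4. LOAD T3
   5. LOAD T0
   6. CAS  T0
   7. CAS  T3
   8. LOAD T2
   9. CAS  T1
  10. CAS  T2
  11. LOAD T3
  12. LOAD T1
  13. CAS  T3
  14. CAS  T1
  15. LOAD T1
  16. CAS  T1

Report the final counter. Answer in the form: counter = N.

counter = 8

#1 T0 reads 3
#2 T0 CAS(3→4) writes; counter now 4
#3 T1 reads 4
#4 T3 reads 4
#5 T0 reads 4
#6 T0 CAS(4→5) writes; counter now 5
#7 T3 CAS(4→5) fails; counter now 5
#8 T2 reads 5
#9 T1 CAS(4→5) fails; counter now 5
#10 T2 CAS(5→6) writes; counter now 6
#11 T3 reads 6
#12 T1 reads 6
#13 T3 CAS(6→7) writes; counter now 7
#14 T1 CAS(6→7) fails; counter now 7
#15 T1 reads 7
#16 T1 CAS(7→8) writes; counter now 8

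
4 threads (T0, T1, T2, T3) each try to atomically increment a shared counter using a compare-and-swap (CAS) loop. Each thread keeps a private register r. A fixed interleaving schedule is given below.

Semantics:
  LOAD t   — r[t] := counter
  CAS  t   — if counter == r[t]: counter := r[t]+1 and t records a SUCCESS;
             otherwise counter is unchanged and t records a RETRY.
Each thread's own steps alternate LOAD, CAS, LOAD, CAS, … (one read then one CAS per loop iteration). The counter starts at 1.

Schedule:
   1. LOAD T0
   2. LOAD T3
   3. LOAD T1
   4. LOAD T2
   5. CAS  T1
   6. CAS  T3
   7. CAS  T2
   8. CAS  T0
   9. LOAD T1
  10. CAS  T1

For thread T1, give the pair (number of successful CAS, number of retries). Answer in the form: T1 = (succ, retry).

#1 T0 reads 1
#2 T3 reads 1
#3 T1 reads 1
#4 T2 reads 1
#5 T1 CAS(1→2) writes; counter now 2
#6 T3 CAS(1→2) fails; counter now 2
#7 T2 CAS(1→2) fails; counter now 2
#8 T0 CAS(1→2) fails; counter now 2
#9 T1 reads 2
#10 T1 CAS(2→3) writes; counter now 3

T1 = (2, 0)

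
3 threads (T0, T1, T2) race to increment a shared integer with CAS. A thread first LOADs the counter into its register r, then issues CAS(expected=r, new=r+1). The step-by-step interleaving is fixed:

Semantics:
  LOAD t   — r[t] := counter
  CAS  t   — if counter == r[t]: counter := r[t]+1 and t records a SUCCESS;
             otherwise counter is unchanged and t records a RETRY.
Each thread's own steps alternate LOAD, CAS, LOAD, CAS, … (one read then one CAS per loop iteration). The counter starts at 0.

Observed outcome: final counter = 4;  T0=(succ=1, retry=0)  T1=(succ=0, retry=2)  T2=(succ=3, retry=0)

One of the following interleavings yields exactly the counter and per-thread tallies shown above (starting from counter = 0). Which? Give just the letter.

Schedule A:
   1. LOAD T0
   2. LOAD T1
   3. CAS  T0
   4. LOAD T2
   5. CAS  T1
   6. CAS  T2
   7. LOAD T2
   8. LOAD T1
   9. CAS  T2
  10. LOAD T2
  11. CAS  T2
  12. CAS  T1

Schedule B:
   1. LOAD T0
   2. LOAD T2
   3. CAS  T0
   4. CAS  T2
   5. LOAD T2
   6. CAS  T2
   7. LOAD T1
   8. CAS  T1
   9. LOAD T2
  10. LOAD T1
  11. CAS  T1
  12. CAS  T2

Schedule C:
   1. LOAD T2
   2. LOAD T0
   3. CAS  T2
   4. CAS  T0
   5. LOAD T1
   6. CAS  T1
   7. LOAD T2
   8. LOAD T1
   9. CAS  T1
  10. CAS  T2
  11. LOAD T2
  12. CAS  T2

Run A:
1. LOAD T0 → mem=0 r[T0]=0 [LOAD]
2. LOAD T1 → mem=0 r[T1]=0 [LOAD]
3. CAS T0 → mem=1 r[T0]=0 [OK]
4. LOAD T2 → mem=1 r[T2]=1 [LOAD]
5. CAS T1 → mem=1 r[T1]=0 [RETRY]
6. CAS T2 → mem=2 r[T2]=1 [OK]
7. LOAD T2 → mem=2 r[T2]=2 [LOAD]
8. LOAD T1 → mem=2 r[T1]=2 [LOAD]
9. CAS T2 → mem=3 r[T2]=2 [OK]
10. LOAD T2 → mem=3 r[T2]=3 [LOAD]
11. CAS T2 → mem=4 r[T2]=3 [OK]
12. CAS T1 → mem=4 r[T1]=2 [RETRY]

A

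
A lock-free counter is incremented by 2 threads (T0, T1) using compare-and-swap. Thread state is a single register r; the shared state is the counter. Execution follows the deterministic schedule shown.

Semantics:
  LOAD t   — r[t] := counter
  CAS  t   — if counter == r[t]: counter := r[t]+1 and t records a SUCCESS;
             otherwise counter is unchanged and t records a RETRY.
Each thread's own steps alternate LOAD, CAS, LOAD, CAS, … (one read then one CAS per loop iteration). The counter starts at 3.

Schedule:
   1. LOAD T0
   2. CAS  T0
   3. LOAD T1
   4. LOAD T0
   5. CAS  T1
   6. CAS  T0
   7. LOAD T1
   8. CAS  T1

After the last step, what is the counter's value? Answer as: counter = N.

counter = 6

[1] T0.load  rd  (counter 3, T0.r 3)
[2] T0.cas  hit  (counter 4, T0.r 3)
[3] T1.load  rd  (counter 4, T1.r 4)
[4] T0.load  rd  (counter 4, T0.r 4)
[5] T1.cas  hit  (counter 5, T1.r 4)
[6] T0.cas  miss  (counter 5, T0.r 4)
[7] T1.load  rd  (counter 5, T1.r 5)
[8] T1.cas  hit  (counter 6, T1.r 5)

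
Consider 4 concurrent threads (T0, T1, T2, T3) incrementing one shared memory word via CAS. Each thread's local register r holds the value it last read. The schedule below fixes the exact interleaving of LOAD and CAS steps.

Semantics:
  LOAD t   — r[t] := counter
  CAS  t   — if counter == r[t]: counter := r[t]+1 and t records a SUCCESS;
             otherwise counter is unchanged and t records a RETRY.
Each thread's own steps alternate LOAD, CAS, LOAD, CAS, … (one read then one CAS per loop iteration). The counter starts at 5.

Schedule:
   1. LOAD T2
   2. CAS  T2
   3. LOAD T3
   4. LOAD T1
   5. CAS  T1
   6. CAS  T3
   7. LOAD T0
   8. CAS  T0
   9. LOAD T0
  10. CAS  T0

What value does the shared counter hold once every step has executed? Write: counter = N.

step 1: T2 LOAD ⇒ load; ctr=5 reg=5
step 2: T2 CAS ⇒ ok; ctr=6 reg=5
step 3: T3 LOAD ⇒ load; ctr=6 reg=6
step 4: T1 LOAD ⇒ load; ctr=6 reg=6
step 5: T1 CAS ⇒ ok; ctr=7 reg=6
step 6: T3 CAS ⇒ retry; ctr=7 reg=6
step 7: T0 LOAD ⇒ load; ctr=7 reg=7
step 8: T0 CAS ⇒ ok; ctr=8 reg=7
step 9: T0 LOAD ⇒ load; ctr=8 reg=8
step 10: T0 CAS ⇒ ok; ctr=9 reg=8

counter = 9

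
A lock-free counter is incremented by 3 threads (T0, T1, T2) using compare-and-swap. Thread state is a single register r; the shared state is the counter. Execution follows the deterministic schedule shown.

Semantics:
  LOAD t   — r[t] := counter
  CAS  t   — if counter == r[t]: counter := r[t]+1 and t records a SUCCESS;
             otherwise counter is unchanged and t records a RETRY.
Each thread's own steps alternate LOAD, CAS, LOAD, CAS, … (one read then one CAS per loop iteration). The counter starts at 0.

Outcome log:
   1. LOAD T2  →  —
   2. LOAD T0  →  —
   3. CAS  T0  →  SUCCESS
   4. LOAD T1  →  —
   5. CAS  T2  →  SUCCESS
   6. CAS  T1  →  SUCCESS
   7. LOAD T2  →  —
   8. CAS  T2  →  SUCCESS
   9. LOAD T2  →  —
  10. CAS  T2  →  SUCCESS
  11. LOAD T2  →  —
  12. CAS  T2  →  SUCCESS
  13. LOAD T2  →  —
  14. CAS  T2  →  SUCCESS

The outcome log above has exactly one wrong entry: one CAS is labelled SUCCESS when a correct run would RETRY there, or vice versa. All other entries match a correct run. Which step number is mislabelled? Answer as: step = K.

Reference trace:
T2 LOAD — after: cnt=0, r=0 — load
T0 LOAD — after: cnt=0, r=0 — load
T0 CAS — after: cnt=1, r=0 — ok
T1 LOAD — after: cnt=1, r=1 — load
T2 CAS — after: cnt=1, r=0 — retry
T1 CAS — after: cnt=2, r=1 — ok
T2 LOAD — after: cnt=2, r=2 — load
T2 CAS — after: cnt=3, r=2 — ok
T2 LOAD — after: cnt=3, r=3 — load
T2 CAS — after: cnt=4, r=3 — ok
T2 LOAD — after: cnt=4, r=4 — load
T2 CAS — after: cnt=5, r=4 — ok
T2 LOAD — after: cnt=5, r=5 — load
T2 CAS — after: cnt=6, r=5 — ok
Log disagrees first at step 5.

step = 5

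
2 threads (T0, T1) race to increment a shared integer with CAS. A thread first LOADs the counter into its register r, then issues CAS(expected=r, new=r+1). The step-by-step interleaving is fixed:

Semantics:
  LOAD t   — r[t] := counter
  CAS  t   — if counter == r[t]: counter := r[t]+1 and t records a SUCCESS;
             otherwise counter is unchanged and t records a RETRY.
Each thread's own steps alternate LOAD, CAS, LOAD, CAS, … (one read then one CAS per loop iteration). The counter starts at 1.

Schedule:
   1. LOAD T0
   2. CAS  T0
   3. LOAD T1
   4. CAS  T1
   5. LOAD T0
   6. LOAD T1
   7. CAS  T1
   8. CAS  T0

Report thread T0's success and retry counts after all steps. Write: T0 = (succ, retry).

1. LOAD T0 → mem=1 r[T0]=1 [LOAD]
2. CAS T0 → mem=2 r[T0]=1 [OK]
3. LOAD T1 → mem=2 r[T1]=2 [LOAD]
4. CAS T1 → mem=3 r[T1]=2 [OK]
5. LOAD T0 → mem=3 r[T0]=3 [LOAD]
6. LOAD T1 → mem=3 r[T1]=3 [LOAD]
7. CAS T1 → mem=4 r[T1]=3 [OK]
8. CAS T0 → mem=4 r[T0]=3 [RETRY]

T0 = (1, 1)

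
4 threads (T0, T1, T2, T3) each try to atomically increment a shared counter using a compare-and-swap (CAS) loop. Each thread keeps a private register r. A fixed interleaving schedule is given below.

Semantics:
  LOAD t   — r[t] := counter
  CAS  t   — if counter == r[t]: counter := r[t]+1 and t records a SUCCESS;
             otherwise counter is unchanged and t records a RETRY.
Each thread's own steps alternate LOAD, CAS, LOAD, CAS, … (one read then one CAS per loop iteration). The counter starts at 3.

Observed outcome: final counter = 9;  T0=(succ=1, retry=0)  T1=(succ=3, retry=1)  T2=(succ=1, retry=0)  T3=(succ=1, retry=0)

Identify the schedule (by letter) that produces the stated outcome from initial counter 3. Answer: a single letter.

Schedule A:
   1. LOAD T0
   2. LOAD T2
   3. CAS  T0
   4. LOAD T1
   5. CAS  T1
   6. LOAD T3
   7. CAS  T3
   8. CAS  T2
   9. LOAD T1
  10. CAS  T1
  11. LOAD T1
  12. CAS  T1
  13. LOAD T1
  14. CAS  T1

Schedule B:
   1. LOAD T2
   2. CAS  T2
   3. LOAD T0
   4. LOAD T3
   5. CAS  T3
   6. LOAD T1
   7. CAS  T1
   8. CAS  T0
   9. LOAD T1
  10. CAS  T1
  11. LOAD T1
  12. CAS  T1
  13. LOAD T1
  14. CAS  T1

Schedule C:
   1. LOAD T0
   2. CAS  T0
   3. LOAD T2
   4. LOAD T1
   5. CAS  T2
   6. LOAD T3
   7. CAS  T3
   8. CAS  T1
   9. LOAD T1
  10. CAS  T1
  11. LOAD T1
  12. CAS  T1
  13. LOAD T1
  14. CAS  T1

Tracing schedule C:
T0 LOAD — after: cnt=3, r=3 — load
T0 CAS — after: cnt=4, r=3 — ok
T2 LOAD — after: cnt=4, r=4 — load
T1 LOAD — after: cnt=4, r=4 — load
T2 CAS — after: cnt=5, r=4 — ok
T3 LOAD — after: cnt=5, r=5 — load
T3 CAS — after: cnt=6, r=5 — ok
T1 CAS — after: cnt=6, r=4 — retry
T1 LOAD — after: cnt=6, r=6 — load
T1 CAS — after: cnt=7, r=6 — ok
T1 LOAD — after: cnt=7, r=7 — load
T1 CAS — after: cnt=8, r=7 — ok
T1 LOAD — after: cnt=8, r=8 — load
T1 CAS — after: cnt=9, r=8 — ok

C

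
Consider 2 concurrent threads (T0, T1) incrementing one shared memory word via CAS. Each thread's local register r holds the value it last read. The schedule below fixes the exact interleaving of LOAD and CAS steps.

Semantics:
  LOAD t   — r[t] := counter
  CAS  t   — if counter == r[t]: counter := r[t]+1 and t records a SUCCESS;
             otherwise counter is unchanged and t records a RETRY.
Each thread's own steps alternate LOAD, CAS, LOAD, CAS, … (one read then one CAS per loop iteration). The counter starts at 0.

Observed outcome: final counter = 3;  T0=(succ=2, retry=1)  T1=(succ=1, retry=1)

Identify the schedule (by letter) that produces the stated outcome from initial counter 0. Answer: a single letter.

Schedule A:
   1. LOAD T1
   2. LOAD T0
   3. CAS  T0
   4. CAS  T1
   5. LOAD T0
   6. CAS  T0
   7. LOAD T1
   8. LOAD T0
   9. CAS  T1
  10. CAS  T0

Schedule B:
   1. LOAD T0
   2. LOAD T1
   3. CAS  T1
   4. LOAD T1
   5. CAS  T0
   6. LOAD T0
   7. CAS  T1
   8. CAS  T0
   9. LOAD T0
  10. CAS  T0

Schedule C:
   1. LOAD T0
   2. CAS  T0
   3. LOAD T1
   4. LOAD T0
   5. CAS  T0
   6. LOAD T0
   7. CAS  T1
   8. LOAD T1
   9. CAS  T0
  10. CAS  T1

A

Run A:
1. LOAD T1 → mem=0 r[T1]=0 [LOAD]
2. LOAD T0 → mem=0 r[T0]=0 [LOAD]
3. CAS T0 → mem=1 r[T0]=0 [OK]
4. CAS T1 → mem=1 r[T1]=0 [RETRY]
5. LOAD T0 → mem=1 r[T0]=1 [LOAD]
6. CAS T0 → mem=2 r[T0]=1 [OK]
7. LOAD T1 → mem=2 r[T1]=2 [LOAD]
8. LOAD T0 → mem=2 r[T0]=2 [LOAD]
9. CAS T1 → mem=3 r[T1]=2 [OK]
10. CAS T0 → mem=3 r[T0]=2 [RETRY]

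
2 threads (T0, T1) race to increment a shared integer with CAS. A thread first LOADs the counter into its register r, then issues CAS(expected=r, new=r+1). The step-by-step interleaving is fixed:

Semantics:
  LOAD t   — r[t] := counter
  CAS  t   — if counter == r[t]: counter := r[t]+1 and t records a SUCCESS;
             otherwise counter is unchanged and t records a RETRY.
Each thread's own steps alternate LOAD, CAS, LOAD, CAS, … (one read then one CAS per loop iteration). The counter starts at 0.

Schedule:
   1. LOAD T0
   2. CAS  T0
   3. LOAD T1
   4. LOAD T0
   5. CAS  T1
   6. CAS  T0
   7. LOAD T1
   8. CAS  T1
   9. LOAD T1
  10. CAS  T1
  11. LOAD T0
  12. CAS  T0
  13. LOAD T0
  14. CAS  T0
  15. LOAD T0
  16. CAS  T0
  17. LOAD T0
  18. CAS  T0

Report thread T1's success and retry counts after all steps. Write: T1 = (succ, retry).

#1 T0 reads 0
#2 T0 CAS(0→1) writes; counter now 1
#3 T1 reads 1
#4 T0 reads 1
#5 T1 CAS(1→2) writes; counter now 2
#6 T0 CAS(1→2) fails; counter now 2
#7 T1 reads 2
#8 T1 CAS(2→3) writes; counter now 3
#9 T1 reads 3
#10 T1 CAS(3→4) writes; counter now 4
#11 T0 reads 4
#12 T0 CAS(4→5) writes; counter now 5
#13 T0 reads 5
#14 T0 CAS(5→6) writes; counter now 6
#15 T0 reads 6
#16 T0 CAS(6→7) writes; counter now 7
#17 T0 reads 7
#18 T0 CAS(7→8) writes; counter now 8

T1 = (3, 0)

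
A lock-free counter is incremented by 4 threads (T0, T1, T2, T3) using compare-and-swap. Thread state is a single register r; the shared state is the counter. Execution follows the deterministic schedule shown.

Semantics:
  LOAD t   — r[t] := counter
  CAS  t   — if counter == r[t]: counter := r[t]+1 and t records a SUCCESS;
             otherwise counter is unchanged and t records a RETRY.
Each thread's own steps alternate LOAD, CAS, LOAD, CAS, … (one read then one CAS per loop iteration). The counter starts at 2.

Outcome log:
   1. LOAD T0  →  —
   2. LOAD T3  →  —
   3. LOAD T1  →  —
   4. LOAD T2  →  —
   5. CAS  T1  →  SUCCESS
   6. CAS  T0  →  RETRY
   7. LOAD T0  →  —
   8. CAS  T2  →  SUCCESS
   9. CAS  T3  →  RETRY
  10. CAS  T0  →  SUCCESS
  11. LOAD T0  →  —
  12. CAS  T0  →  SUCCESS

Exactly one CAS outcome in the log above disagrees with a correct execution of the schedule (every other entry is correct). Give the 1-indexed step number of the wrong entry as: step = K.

step = 8

Reference trace:
T0 LOAD — after: cnt=2, r=2 — load
T3 LOAD — after: cnt=2, r=2 — load
T1 LOAD — after: cnt=2, r=2 — load
T2 LOAD — after: cnt=2, r=2 — load
T1 CAS — after: cnt=3, r=2 — ok
T0 CAS — after: cnt=3, r=2 — retry
T0 LOAD — after: cnt=3, r=3 — load
T2 CAS — after: cnt=3, r=2 — retry
T3 CAS — after: cnt=3, r=2 — retry
T0 CAS — after: cnt=4, r=3 — ok
T0 LOAD — after: cnt=4, r=4 — load
T0 CAS — after: cnt=5, r=4 — ok
Flip is step 8.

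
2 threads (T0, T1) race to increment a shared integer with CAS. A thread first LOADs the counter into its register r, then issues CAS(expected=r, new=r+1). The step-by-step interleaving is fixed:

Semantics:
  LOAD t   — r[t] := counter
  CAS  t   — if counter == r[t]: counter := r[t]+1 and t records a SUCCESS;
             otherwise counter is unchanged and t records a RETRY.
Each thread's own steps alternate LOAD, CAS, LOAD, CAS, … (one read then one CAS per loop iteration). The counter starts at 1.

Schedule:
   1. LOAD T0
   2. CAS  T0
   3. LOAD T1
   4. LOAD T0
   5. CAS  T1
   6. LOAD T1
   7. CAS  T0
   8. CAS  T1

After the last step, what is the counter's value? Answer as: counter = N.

counter = 4

1. LOAD T0 → mem=1 r[T0]=1 [LOAD]
2. CAS T0 → mem=2 r[T0]=1 [OK]
3. LOAD T1 → mem=2 r[T1]=2 [LOAD]
4. LOAD T0 → mem=2 r[T0]=2 [LOAD]
5. CAS T1 → mem=3 r[T1]=2 [OK]
6. LOAD T1 → mem=3 r[T1]=3 [LOAD]
7. CAS T0 → mem=3 r[T0]=2 [RETRY]
8. CAS T1 → mem=4 r[T1]=3 [OK]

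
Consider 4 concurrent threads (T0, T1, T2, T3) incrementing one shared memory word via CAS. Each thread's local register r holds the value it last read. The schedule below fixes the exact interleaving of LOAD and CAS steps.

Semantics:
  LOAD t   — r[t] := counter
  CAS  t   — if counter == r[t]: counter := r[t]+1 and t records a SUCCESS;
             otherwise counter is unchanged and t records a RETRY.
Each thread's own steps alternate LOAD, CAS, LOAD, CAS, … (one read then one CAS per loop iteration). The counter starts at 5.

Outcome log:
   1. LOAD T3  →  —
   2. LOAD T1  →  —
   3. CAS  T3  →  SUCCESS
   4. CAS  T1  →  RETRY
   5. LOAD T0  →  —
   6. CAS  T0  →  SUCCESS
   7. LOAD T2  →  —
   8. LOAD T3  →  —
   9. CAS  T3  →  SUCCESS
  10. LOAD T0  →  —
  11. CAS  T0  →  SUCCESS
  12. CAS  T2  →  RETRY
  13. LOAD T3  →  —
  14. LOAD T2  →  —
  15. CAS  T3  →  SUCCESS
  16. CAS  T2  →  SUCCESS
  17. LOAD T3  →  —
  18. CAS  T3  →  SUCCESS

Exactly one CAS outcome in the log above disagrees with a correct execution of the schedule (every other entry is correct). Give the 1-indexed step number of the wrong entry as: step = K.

step = 16

Reference trace:
[1] T3.load  rd  (counter 5, T3.r 5)
[2] T1.load  rd  (counter 5, T1.r 5)
[3] T3.cas  hit  (counter 6, T3.r 5)
[4] T1.cas  miss  (counter 6, T1.r 5)
[5] T0.load  rd  (counter 6, T0.r 6)
[6] T0.cas  hit  (counter 7, T0.r 6)
[7] T2.load  rd  (counter 7, T2.r 7)
[8] T3.load  rd  (counter 7, T3.r 7)
[9] T3.cas  hit  (counter 8, T3.r 7)
[10] T0.load  rd  (counter 8, T0.r 8)
[11] T0.cas  hit  (counter 9, T0.r 8)
[12] T2.cas  miss  (counter 9, T2.r 7)
[13] T3.load  rd  (counter 9, T3.r 9)
[14] T2.load  rd  (counter 9, T2.r 9)
[15] T3.cas  hit  (counter 10, T3.r 9)
[16] T2.cas  miss  (counter 10, T2.r 9)
[17] T3.load  rd  (counter 10, T3.r 10)
[18] T3.cas  hit  (counter 11, T3.r 10)
Mismatch at 16.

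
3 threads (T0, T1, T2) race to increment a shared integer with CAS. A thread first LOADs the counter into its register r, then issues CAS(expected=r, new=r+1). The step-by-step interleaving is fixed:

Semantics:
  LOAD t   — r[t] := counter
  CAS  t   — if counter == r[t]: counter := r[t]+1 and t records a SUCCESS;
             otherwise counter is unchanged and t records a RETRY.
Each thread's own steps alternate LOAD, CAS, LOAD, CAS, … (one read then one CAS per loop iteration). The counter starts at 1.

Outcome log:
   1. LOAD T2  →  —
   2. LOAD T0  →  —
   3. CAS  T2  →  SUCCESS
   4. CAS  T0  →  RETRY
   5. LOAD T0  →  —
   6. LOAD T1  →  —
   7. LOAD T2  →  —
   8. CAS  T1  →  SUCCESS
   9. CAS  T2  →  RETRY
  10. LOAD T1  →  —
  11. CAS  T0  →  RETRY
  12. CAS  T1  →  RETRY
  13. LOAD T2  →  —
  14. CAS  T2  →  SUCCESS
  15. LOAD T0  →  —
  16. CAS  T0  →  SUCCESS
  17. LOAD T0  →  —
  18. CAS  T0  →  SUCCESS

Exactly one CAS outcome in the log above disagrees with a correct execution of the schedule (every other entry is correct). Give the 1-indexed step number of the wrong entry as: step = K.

step = 12

Reference trace:
[1] T2.load  rd  (counter 1, T2.r 1)
[2] T0.load  rd  (counter 1, T0.r 1)
[3] T2.cas  hit  (counter 2, T2.r 1)
[4] T0.cas  miss  (counter 2, T0.r 1)
[5] T0.load  rd  (counter 2, T0.r 2)
[6] T1.load  rd  (counter 2, T1.r 2)
[7] T2.load  rd  (counter 2, T2.r 2)
[8] T1.cas  hit  (counter 3, T1.r 2)
[9] T2.cas  miss  (counter 3, T2.r 2)
[10] T1.load  rd  (counter 3, T1.r 3)
[11] T0.cas  miss  (counter 3, T0.r 2)
[12] T1.cas  hit  (counter 4, T1.r 3)
[13] T2.load  rd  (counter 4, T2.r 4)
[14] T2.cas  hit  (counter 5, T2.r 4)
[15] T0.load  rd  (counter 5, T0.r 5)
[16] T0.cas  hit  (counter 6, T0.r 5)
[17] T0.load  rd  (counter 6, T0.r 6)
[18] T0.cas  hit  (counter 7, T0.r 6)
Log disagrees first at step 12.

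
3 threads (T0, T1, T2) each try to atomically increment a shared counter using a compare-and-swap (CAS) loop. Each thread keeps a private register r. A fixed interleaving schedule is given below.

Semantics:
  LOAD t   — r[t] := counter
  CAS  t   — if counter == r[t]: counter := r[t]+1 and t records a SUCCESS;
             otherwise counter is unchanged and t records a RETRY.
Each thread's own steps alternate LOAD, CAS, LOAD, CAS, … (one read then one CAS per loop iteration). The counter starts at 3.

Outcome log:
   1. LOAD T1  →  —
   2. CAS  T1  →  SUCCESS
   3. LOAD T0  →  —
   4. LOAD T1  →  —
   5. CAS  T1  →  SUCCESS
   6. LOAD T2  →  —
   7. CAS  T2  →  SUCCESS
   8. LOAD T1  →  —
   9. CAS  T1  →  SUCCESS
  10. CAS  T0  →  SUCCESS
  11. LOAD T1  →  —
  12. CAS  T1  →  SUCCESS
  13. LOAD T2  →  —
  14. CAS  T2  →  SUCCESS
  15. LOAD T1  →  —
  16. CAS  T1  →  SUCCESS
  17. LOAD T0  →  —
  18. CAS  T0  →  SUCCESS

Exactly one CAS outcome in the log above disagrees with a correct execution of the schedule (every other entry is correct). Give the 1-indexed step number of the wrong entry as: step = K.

Re-executing:
1. LOAD T1 → mem=3 r[T1]=3 [LOAD]
2. CAS T1 → mem=4 r[T1]=3 [OK]
3. LOAD T0 → mem=4 r[T0]=4 [LOAD]
4. LOAD T1 → mem=4 r[T1]=4 [LOAD]
5. CAS T1 → mem=5 r[T1]=4 [OK]
6. LOAD T2 → mem=5 r[T2]=5 [LOAD]
7. CAS T2 → mem=6 r[T2]=5 [OK]
8. LOAD T1 → mem=6 r[T1]=6 [LOAD]
9. CAS T1 → mem=7 r[T1]=6 [OK]
10. CAS T0 → mem=7 r[T0]=4 [RETRY]
11. LOAD T1 → mem=7 r[T1]=7 [LOAD]
12. CAS T1 → mem=8 r[T1]=7 [OK]
13. LOAD T2 → mem=8 r[T2]=8 [LOAD]
14. CAS T2 → mem=9 r[T2]=8 [OK]
15. LOAD T1 → mem=9 r[T1]=9 [LOAD]
16. CAS T1 → mem=10 r[T1]=9 [OK]
17. LOAD T0 → mem=10 r[T0]=10 [LOAD]
18. CAS T0 → mem=11 r[T0]=10 [OK]
Flip is step 10.

step = 10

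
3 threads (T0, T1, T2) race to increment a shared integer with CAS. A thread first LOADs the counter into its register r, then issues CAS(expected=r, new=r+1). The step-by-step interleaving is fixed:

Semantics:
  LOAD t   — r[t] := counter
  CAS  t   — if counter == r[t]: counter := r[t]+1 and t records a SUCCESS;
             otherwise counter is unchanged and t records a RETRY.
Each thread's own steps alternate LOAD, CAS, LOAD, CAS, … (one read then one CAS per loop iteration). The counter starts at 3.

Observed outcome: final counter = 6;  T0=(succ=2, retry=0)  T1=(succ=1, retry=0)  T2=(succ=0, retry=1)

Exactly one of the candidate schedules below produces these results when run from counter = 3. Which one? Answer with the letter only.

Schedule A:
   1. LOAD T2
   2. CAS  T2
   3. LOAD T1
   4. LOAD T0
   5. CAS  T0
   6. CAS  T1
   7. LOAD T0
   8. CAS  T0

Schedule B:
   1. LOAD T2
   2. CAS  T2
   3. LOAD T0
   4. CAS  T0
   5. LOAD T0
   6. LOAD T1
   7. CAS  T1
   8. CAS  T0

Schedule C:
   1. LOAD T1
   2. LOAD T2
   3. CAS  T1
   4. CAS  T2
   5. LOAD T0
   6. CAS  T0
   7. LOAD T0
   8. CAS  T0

Simulating candidate C:
#1 T1 reads 3
#2 T2 reads 3
#3 T1 CAS(3→4) writes; counter now 4
#4 T2 CAS(3→4) fails; counter now 4
#5 T0 reads 4
#6 T0 CAS(4→5) writes; counter now 5
#7 T0 reads 5
#8 T0 CAS(5→6) writes; counter now 6

C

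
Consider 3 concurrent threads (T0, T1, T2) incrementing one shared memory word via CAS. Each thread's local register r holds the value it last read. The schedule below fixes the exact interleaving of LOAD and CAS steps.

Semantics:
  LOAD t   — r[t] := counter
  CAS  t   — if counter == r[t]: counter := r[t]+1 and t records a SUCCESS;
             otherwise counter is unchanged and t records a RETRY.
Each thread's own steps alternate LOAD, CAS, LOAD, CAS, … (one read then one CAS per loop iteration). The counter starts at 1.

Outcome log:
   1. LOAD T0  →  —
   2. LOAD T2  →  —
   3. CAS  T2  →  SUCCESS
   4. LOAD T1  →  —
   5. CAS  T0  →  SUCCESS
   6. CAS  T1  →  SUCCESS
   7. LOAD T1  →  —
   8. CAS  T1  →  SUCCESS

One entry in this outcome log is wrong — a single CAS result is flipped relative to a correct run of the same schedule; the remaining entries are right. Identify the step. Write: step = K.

Reference trace:
   1) LOAD T0:  M=1  r_T0=1
   2) LOAD T2:  M=1  r_T2=1
   3) CAS  T2:  M=2  r_T2=1 ✓
   4) LOAD T1:  M=2  r_T1=2
   5) CAS  T0:  M=2  r_T0=1 ✗
   6) CAS  T1:  M=3  r_T1=2 ✓
   7) LOAD T1:  M=3  r_T1=3
   8) CAS  T1:  M=4  r_T1=3 ✓
Mismatch at 5.

step = 5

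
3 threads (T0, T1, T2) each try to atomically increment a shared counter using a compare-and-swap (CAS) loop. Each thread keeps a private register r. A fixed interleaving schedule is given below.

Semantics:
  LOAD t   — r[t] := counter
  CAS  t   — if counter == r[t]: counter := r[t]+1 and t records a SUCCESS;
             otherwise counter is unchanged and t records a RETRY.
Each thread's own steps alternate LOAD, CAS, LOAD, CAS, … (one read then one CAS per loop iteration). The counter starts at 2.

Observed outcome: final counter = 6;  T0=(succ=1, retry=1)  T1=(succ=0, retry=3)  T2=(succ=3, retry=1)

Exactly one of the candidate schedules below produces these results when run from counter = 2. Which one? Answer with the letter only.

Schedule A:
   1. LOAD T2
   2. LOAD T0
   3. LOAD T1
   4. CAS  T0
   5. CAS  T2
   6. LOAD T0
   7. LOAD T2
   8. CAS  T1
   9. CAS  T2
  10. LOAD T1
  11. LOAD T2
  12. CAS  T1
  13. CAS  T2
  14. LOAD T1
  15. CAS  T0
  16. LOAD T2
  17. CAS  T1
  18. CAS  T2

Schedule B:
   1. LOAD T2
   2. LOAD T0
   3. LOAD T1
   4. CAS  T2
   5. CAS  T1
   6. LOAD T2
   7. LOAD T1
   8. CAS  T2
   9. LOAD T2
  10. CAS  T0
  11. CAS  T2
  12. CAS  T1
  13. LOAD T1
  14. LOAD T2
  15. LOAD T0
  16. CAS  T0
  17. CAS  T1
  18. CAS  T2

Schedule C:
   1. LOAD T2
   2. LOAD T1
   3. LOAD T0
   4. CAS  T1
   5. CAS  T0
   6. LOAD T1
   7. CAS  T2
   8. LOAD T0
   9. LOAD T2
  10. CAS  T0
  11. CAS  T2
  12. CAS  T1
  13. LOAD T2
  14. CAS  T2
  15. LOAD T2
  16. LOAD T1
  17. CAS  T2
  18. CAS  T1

Simulating candidate B:
1. LOAD T2 → mem=2 r[T2]=2 [LOAD]
2. LOAD T0 → mem=2 r[T0]=2 [LOAD]
3. LOAD T1 → mem=2 r[T1]=2 [LOAD]
4. CAS T2 → mem=3 r[T2]=2 [OK]
5. CAS T1 → mem=3 r[T1]=2 [RETRY]
6. LOAD T2 → mem=3 r[T2]=3 [LOAD]
7. LOAD T1 → mem=3 r[T1]=3 [LOAD]
8. CAS T2 → mem=4 r[T2]=3 [OK]
9. LOAD T2 → mem=4 r[T2]=4 [LOAD]
10. CAS T0 → mem=4 r[T0]=2 [RETRY]
11. CAS T2 → mem=5 r[T2]=4 [OK]
12. CAS T1 → mem=5 r[T1]=3 [RETRY]
13. LOAD T1 → mem=5 r[T1]=5 [LOAD]
14. LOAD T2 → mem=5 r[T2]=5 [LOAD]
15. LOAD T0 → mem=5 r[T0]=5 [LOAD]
16. CAS T0 → mem=6 r[T0]=5 [OK]
17. CAS T1 → mem=6 r[T1]=5 [RETRY]
18. CAS T2 → mem=6 r[T2]=5 [RETRY]

B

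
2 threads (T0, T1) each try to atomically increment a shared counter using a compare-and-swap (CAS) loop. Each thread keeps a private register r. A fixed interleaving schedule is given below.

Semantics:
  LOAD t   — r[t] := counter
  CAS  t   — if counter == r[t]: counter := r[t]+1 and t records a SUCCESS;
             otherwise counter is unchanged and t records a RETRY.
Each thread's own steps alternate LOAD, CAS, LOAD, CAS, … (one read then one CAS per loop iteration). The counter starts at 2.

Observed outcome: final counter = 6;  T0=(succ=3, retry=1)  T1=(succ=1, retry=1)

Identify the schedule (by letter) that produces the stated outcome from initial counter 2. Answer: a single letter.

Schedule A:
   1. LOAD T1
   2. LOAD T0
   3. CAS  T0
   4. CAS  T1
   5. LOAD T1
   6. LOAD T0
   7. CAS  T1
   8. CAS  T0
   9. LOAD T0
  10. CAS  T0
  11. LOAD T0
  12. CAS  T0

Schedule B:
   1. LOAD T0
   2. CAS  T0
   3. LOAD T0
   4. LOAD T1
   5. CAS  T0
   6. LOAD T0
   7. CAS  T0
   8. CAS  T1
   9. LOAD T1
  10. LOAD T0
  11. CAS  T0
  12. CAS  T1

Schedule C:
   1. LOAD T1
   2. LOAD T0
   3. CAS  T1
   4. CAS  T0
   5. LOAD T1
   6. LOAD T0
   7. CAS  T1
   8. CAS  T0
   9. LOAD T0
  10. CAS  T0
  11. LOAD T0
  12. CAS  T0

Tracing schedule A:
T1 LOAD — after: cnt=2, r=2 — load
T0 LOAD — after: cnt=2, r=2 — load
T0 CAS — after: cnt=3, r=2 — ok
T1 CAS — after: cnt=3, r=2 — retry
T1 LOAD — after: cnt=3, r=3 — load
T0 LOAD — after: cnt=3, r=3 — load
T1 CAS — after: cnt=4, r=3 — ok
T0 CAS — after: cnt=4, r=3 — retry
T0 LOAD — after: cnt=4, r=4 — load
T0 CAS — after: cnt=5, r=4 — ok
T0 LOAD — after: cnt=5, r=5 — load
T0 CAS — after: cnt=6, r=5 — ok

A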